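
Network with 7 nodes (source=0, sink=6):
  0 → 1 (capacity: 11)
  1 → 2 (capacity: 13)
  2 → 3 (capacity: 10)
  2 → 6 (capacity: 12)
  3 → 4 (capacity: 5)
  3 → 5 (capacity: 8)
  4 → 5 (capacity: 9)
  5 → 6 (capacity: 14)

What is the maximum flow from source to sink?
Maximum flow = 11

Max flow: 11

Flow assignment:
  0 → 1: 11/11
  1 → 2: 11/13
  2 → 6: 11/12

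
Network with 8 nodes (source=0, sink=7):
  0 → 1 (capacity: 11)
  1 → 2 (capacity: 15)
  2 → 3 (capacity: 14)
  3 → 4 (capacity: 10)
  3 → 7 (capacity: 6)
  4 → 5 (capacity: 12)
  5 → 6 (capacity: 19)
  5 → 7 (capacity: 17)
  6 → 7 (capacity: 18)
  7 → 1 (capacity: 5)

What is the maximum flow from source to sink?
Maximum flow = 11

Max flow: 11

Flow assignment:
  0 → 1: 11/11
  1 → 2: 11/15
  2 → 3: 11/14
  3 → 4: 5/10
  3 → 7: 6/6
  4 → 5: 5/12
  5 → 7: 5/17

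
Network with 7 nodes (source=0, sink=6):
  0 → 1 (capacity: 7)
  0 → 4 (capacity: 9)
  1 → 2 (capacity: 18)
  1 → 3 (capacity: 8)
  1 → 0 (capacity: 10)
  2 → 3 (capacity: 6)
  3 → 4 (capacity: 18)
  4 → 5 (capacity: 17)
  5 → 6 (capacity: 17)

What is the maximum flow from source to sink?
Maximum flow = 16

Max flow: 16

Flow assignment:
  0 → 1: 7/7
  0 → 4: 9/9
  1 → 3: 7/8
  3 → 4: 7/18
  4 → 5: 16/17
  5 → 6: 16/17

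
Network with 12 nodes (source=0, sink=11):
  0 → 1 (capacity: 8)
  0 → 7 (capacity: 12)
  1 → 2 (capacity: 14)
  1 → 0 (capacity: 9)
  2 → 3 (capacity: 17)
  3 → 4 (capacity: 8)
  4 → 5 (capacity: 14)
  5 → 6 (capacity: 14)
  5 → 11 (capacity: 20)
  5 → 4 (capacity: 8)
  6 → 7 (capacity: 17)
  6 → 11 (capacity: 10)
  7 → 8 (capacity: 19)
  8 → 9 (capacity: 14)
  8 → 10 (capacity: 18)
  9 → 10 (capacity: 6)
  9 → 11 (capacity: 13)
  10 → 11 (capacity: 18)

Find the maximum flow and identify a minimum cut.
Max flow = 20, Min cut edges: (0,7), (3,4)

Maximum flow: 20
Minimum cut: (0,7), (3,4)
Partition: S = [0, 1, 2, 3], T = [4, 5, 6, 7, 8, 9, 10, 11]

Max-flow min-cut theorem verified: both equal 20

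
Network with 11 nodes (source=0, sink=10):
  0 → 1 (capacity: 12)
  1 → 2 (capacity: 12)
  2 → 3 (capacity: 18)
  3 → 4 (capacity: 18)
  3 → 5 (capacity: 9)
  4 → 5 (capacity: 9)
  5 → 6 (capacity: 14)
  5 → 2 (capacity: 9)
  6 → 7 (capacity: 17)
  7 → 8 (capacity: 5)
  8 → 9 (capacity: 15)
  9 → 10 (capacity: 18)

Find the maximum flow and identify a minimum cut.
Max flow = 5, Min cut edges: (7,8)

Maximum flow: 5
Minimum cut: (7,8)
Partition: S = [0, 1, 2, 3, 4, 5, 6, 7], T = [8, 9, 10]

Max-flow min-cut theorem verified: both equal 5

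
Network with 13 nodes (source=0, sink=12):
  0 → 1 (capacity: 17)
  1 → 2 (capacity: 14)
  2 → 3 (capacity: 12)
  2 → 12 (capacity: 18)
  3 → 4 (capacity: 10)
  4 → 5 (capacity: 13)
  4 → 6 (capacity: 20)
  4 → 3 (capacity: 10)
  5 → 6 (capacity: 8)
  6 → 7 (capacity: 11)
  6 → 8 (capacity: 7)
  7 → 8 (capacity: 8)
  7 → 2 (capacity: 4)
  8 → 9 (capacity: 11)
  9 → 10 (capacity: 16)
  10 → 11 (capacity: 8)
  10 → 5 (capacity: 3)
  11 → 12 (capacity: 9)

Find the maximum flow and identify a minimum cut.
Max flow = 14, Min cut edges: (1,2)

Maximum flow: 14
Minimum cut: (1,2)
Partition: S = [0, 1], T = [2, 3, 4, 5, 6, 7, 8, 9, 10, 11, 12]

Max-flow min-cut theorem verified: both equal 14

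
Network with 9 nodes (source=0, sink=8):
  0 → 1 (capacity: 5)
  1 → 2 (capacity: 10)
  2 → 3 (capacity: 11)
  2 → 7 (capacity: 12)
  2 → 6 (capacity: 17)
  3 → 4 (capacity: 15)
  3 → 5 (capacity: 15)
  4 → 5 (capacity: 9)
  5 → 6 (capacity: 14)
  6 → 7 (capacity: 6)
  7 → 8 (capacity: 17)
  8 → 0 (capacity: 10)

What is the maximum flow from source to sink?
Maximum flow = 5

Max flow: 5

Flow assignment:
  0 → 1: 5/5
  1 → 2: 5/10
  2 → 7: 5/12
  7 → 8: 5/17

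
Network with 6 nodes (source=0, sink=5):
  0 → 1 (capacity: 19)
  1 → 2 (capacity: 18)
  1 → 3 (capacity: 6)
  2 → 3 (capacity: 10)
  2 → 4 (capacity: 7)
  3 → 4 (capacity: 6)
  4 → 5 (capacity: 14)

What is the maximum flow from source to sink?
Maximum flow = 13

Max flow: 13

Flow assignment:
  0 → 1: 13/19
  1 → 2: 13/18
  2 → 3: 6/10
  2 → 4: 7/7
  3 → 4: 6/6
  4 → 5: 13/14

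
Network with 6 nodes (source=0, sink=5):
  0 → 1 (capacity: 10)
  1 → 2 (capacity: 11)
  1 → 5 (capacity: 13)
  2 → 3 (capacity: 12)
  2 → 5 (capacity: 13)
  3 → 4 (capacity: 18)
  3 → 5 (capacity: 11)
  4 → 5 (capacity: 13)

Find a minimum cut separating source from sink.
Min cut value = 10, edges: (0,1)

Min cut value: 10
Partition: S = [0], T = [1, 2, 3, 4, 5]
Cut edges: (0,1)

By max-flow min-cut theorem, max flow = min cut = 10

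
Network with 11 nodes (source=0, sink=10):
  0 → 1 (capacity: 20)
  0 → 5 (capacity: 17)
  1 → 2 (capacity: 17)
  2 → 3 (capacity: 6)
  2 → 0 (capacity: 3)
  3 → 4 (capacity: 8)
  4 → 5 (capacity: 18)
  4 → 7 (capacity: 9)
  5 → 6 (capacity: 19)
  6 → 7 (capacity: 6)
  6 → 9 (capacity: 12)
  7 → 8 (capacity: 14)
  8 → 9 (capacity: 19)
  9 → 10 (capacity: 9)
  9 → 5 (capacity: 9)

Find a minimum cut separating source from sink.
Min cut value = 9, edges: (9,10)

Min cut value: 9
Partition: S = [0, 1, 2, 3, 4, 5, 6, 7, 8, 9], T = [10]
Cut edges: (9,10)

By max-flow min-cut theorem, max flow = min cut = 9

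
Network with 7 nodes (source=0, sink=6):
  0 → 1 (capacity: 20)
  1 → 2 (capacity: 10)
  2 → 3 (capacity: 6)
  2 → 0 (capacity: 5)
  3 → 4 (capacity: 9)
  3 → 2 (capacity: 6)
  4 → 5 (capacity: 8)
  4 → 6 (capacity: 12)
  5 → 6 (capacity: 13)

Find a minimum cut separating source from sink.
Min cut value = 6, edges: (2,3)

Min cut value: 6
Partition: S = [0, 1, 2], T = [3, 4, 5, 6]
Cut edges: (2,3)

By max-flow min-cut theorem, max flow = min cut = 6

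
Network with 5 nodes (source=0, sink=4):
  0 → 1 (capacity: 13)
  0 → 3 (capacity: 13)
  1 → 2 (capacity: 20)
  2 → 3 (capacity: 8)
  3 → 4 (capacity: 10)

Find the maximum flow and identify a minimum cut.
Max flow = 10, Min cut edges: (3,4)

Maximum flow: 10
Minimum cut: (3,4)
Partition: S = [0, 1, 2, 3], T = [4]

Max-flow min-cut theorem verified: both equal 10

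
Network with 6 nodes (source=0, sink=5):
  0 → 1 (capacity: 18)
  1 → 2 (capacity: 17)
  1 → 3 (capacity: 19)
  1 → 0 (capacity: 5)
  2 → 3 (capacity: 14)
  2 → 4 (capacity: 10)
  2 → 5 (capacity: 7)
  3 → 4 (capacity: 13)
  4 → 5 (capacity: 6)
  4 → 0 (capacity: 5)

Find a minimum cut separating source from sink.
Min cut value = 13, edges: (2,5), (4,5)

Min cut value: 13
Partition: S = [0, 1, 2, 3, 4], T = [5]
Cut edges: (2,5), (4,5)

By max-flow min-cut theorem, max flow = min cut = 13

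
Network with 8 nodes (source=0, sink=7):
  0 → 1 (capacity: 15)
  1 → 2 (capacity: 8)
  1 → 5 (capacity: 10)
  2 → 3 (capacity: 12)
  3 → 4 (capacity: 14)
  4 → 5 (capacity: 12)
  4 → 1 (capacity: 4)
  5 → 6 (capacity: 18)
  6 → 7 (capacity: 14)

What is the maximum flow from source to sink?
Maximum flow = 14

Max flow: 14

Flow assignment:
  0 → 1: 14/15
  1 → 2: 5/8
  1 → 5: 9/10
  2 → 3: 5/12
  3 → 4: 5/14
  4 → 5: 5/12
  5 → 6: 14/18
  6 → 7: 14/14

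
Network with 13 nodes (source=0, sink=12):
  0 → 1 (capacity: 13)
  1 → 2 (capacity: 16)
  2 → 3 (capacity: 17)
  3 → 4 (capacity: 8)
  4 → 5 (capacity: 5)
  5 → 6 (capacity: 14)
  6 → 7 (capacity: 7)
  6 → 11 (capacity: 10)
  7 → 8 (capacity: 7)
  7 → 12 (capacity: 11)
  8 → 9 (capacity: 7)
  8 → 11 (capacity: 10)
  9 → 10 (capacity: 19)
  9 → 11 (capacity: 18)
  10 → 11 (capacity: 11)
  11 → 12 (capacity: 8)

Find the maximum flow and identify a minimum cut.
Max flow = 5, Min cut edges: (4,5)

Maximum flow: 5
Minimum cut: (4,5)
Partition: S = [0, 1, 2, 3, 4], T = [5, 6, 7, 8, 9, 10, 11, 12]

Max-flow min-cut theorem verified: both equal 5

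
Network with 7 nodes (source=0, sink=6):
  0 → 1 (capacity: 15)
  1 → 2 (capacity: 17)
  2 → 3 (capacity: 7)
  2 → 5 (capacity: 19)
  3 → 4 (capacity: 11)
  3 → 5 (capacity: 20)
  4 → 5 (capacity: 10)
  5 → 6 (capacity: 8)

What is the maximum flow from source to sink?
Maximum flow = 8

Max flow: 8

Flow assignment:
  0 → 1: 8/15
  1 → 2: 8/17
  2 → 5: 8/19
  5 → 6: 8/8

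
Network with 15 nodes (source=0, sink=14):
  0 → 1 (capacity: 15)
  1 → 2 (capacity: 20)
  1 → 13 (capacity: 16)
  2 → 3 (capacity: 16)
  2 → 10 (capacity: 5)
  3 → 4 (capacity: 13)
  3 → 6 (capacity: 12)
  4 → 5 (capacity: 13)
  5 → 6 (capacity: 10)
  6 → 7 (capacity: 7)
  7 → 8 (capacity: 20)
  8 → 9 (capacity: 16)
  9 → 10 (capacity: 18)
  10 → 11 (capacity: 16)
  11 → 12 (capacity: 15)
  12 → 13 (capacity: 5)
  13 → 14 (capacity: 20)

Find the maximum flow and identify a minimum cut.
Max flow = 15, Min cut edges: (0,1)

Maximum flow: 15
Minimum cut: (0,1)
Partition: S = [0], T = [1, 2, 3, 4, 5, 6, 7, 8, 9, 10, 11, 12, 13, 14]

Max-flow min-cut theorem verified: both equal 15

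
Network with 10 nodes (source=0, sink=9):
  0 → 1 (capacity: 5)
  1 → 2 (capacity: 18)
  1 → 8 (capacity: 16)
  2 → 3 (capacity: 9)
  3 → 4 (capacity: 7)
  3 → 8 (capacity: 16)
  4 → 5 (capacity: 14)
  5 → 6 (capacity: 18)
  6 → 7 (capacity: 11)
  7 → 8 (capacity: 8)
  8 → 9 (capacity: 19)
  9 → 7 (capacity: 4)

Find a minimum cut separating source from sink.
Min cut value = 5, edges: (0,1)

Min cut value: 5
Partition: S = [0], T = [1, 2, 3, 4, 5, 6, 7, 8, 9]
Cut edges: (0,1)

By max-flow min-cut theorem, max flow = min cut = 5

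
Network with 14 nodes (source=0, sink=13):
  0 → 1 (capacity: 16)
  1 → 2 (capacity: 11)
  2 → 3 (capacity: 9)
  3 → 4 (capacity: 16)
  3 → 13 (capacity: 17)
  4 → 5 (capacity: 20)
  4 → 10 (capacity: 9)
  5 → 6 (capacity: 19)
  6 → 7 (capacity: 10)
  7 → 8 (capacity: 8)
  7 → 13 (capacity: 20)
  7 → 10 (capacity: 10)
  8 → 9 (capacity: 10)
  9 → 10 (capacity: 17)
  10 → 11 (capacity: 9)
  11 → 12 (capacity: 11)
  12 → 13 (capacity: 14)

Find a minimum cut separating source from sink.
Min cut value = 9, edges: (2,3)

Min cut value: 9
Partition: S = [0, 1, 2], T = [3, 4, 5, 6, 7, 8, 9, 10, 11, 12, 13]
Cut edges: (2,3)

By max-flow min-cut theorem, max flow = min cut = 9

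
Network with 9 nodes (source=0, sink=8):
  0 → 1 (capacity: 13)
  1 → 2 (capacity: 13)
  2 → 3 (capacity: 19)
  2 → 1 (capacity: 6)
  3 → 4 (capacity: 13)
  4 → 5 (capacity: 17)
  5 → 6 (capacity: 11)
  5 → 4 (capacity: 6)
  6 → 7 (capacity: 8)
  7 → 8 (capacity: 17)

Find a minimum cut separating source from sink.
Min cut value = 8, edges: (6,7)

Min cut value: 8
Partition: S = [0, 1, 2, 3, 4, 5, 6], T = [7, 8]
Cut edges: (6,7)

By max-flow min-cut theorem, max flow = min cut = 8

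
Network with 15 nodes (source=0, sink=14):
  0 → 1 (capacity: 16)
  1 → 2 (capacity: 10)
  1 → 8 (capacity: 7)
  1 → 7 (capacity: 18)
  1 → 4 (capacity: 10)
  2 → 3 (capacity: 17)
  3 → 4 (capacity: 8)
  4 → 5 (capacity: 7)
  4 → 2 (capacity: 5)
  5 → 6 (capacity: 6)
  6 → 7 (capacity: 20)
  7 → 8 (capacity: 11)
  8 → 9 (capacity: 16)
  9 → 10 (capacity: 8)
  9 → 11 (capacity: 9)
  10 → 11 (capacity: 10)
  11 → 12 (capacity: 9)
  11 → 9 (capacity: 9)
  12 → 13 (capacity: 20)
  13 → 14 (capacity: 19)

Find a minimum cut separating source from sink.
Min cut value = 9, edges: (11,12)

Min cut value: 9
Partition: S = [0, 1, 2, 3, 4, 5, 6, 7, 8, 9, 10, 11], T = [12, 13, 14]
Cut edges: (11,12)

By max-flow min-cut theorem, max flow = min cut = 9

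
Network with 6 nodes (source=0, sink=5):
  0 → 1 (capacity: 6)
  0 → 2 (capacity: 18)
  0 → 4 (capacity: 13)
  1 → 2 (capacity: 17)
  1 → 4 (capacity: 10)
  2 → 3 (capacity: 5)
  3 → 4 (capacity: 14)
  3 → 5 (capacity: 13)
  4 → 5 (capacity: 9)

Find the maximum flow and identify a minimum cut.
Max flow = 14, Min cut edges: (2,3), (4,5)

Maximum flow: 14
Minimum cut: (2,3), (4,5)
Partition: S = [0, 1, 2, 4], T = [3, 5]

Max-flow min-cut theorem verified: both equal 14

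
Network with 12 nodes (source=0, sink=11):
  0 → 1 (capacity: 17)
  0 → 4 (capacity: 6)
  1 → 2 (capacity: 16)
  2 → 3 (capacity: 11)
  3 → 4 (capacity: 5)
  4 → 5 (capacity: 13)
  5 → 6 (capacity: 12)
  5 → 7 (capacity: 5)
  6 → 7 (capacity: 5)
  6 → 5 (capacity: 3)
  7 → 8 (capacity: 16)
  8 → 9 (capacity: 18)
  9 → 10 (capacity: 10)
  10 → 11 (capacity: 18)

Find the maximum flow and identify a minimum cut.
Max flow = 10, Min cut edges: (9,10)

Maximum flow: 10
Minimum cut: (9,10)
Partition: S = [0, 1, 2, 3, 4, 5, 6, 7, 8, 9], T = [10, 11]

Max-flow min-cut theorem verified: both equal 10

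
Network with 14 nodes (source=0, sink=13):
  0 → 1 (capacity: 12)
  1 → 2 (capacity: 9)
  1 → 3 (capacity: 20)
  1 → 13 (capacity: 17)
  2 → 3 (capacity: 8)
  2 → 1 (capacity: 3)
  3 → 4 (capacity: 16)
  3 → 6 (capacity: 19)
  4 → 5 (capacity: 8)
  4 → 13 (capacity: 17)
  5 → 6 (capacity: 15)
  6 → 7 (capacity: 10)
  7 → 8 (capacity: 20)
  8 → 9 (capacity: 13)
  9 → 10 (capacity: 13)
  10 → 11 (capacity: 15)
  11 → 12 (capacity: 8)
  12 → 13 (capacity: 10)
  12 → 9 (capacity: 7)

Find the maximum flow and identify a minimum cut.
Max flow = 12, Min cut edges: (0,1)

Maximum flow: 12
Minimum cut: (0,1)
Partition: S = [0], T = [1, 2, 3, 4, 5, 6, 7, 8, 9, 10, 11, 12, 13]

Max-flow min-cut theorem verified: both equal 12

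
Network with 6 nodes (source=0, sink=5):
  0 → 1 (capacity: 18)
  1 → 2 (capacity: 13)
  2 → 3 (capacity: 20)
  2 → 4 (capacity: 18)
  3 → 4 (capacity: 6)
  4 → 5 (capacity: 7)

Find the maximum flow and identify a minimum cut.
Max flow = 7, Min cut edges: (4,5)

Maximum flow: 7
Minimum cut: (4,5)
Partition: S = [0, 1, 2, 3, 4], T = [5]

Max-flow min-cut theorem verified: both equal 7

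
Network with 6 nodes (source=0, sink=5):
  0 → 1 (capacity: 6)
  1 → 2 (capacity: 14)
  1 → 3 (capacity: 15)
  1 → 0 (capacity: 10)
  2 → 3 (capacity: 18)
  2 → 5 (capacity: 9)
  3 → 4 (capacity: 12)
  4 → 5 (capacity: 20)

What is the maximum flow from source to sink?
Maximum flow = 6

Max flow: 6

Flow assignment:
  0 → 1: 6/6
  1 → 2: 6/14
  2 → 5: 6/9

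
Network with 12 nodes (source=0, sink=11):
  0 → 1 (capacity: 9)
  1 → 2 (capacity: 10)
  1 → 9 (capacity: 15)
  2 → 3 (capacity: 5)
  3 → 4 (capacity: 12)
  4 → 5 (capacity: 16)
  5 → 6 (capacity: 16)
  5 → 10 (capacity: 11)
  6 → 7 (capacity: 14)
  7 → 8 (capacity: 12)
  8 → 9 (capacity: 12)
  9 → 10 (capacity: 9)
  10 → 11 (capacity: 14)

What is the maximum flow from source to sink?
Maximum flow = 9

Max flow: 9

Flow assignment:
  0 → 1: 9/9
  1 → 9: 9/15
  9 → 10: 9/9
  10 → 11: 9/14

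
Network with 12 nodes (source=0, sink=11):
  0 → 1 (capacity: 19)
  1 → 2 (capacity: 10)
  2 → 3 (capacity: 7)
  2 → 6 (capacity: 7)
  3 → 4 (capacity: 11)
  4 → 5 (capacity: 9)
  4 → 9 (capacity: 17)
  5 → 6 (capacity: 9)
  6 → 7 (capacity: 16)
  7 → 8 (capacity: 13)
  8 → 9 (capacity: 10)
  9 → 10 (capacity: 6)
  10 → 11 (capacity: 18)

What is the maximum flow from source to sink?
Maximum flow = 6

Max flow: 6

Flow assignment:
  0 → 1: 6/19
  1 → 2: 6/10
  2 → 3: 3/7
  2 → 6: 3/7
  3 → 4: 3/11
  4 → 9: 3/17
  6 → 7: 3/16
  7 → 8: 3/13
  8 → 9: 3/10
  9 → 10: 6/6
  10 → 11: 6/18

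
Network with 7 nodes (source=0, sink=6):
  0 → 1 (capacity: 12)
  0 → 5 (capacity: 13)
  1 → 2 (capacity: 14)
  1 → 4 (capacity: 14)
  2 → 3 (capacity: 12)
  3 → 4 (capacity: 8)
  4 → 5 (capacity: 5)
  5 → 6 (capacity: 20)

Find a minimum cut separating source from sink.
Min cut value = 18, edges: (0,5), (4,5)

Min cut value: 18
Partition: S = [0, 1, 2, 3, 4], T = [5, 6]
Cut edges: (0,5), (4,5)

By max-flow min-cut theorem, max flow = min cut = 18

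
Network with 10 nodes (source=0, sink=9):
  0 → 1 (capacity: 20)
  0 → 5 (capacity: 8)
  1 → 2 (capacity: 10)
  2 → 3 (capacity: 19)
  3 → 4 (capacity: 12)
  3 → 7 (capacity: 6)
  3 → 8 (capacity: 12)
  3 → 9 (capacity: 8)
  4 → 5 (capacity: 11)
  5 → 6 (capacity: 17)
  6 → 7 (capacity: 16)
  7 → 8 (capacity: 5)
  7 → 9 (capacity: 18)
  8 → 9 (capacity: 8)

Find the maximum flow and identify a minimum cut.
Max flow = 18, Min cut edges: (0,5), (1,2)

Maximum flow: 18
Minimum cut: (0,5), (1,2)
Partition: S = [0, 1], T = [2, 3, 4, 5, 6, 7, 8, 9]

Max-flow min-cut theorem verified: both equal 18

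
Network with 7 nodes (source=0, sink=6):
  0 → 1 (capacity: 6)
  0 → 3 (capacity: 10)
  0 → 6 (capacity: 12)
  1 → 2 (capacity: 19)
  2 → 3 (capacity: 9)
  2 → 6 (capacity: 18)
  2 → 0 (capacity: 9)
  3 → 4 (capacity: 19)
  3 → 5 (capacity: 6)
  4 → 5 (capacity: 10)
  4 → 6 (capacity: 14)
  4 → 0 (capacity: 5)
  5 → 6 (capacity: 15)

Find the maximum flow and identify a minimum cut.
Max flow = 28, Min cut edges: (0,1), (0,3), (0,6)

Maximum flow: 28
Minimum cut: (0,1), (0,3), (0,6)
Partition: S = [0], T = [1, 2, 3, 4, 5, 6]

Max-flow min-cut theorem verified: both equal 28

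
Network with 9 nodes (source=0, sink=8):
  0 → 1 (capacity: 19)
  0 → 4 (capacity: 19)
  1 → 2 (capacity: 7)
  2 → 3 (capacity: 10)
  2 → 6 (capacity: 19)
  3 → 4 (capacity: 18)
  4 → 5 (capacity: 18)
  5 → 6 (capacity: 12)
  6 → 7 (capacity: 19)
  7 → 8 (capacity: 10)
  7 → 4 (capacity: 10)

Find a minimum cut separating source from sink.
Min cut value = 10, edges: (7,8)

Min cut value: 10
Partition: S = [0, 1, 2, 3, 4, 5, 6, 7], T = [8]
Cut edges: (7,8)

By max-flow min-cut theorem, max flow = min cut = 10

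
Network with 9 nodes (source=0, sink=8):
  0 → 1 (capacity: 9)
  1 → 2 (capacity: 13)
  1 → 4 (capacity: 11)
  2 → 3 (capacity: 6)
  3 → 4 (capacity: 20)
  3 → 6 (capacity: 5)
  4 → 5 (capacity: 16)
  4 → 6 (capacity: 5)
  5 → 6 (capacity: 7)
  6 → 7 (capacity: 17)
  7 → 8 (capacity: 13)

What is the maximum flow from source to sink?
Maximum flow = 9

Max flow: 9

Flow assignment:
  0 → 1: 9/9
  1 → 4: 9/11
  4 → 5: 4/16
  4 → 6: 5/5
  5 → 6: 4/7
  6 → 7: 9/17
  7 → 8: 9/13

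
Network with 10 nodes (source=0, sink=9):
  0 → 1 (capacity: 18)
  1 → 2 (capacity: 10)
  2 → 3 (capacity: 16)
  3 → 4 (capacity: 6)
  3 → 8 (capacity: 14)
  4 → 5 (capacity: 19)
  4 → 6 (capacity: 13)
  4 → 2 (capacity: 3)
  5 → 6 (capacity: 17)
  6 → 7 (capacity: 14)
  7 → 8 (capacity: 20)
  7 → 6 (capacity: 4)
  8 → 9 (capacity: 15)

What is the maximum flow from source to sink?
Maximum flow = 10

Max flow: 10

Flow assignment:
  0 → 1: 10/18
  1 → 2: 10/10
  2 → 3: 10/16
  3 → 8: 10/14
  8 → 9: 10/15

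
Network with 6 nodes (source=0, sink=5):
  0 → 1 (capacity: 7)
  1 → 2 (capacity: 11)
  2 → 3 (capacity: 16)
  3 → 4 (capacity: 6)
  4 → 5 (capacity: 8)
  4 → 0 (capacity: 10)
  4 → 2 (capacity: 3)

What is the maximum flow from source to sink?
Maximum flow = 6

Max flow: 6

Flow assignment:
  0 → 1: 6/7
  1 → 2: 6/11
  2 → 3: 6/16
  3 → 4: 6/6
  4 → 5: 6/8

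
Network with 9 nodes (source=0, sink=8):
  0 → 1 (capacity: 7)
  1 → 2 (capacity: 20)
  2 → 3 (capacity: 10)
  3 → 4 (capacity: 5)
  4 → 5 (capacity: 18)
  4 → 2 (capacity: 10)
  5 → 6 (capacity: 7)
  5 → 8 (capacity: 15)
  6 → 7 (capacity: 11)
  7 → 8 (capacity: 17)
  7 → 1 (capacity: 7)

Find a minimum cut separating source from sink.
Min cut value = 5, edges: (3,4)

Min cut value: 5
Partition: S = [0, 1, 2, 3], T = [4, 5, 6, 7, 8]
Cut edges: (3,4)

By max-flow min-cut theorem, max flow = min cut = 5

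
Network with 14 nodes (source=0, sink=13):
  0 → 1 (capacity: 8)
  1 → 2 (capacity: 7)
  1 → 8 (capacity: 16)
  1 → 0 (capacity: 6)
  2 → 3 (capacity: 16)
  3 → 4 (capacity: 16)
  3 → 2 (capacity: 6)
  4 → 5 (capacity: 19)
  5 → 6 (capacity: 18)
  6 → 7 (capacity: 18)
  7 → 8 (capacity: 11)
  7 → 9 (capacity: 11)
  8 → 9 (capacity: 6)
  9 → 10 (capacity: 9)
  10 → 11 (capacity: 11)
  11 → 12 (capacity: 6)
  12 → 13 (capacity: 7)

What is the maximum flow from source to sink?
Maximum flow = 6

Max flow: 6

Flow assignment:
  0 → 1: 6/8
  1 → 2: 2/7
  1 → 8: 4/16
  2 → 3: 2/16
  3 → 4: 2/16
  4 → 5: 2/19
  5 → 6: 2/18
  6 → 7: 2/18
  7 → 9: 2/11
  8 → 9: 4/6
  9 → 10: 6/9
  10 → 11: 6/11
  11 → 12: 6/6
  12 → 13: 6/7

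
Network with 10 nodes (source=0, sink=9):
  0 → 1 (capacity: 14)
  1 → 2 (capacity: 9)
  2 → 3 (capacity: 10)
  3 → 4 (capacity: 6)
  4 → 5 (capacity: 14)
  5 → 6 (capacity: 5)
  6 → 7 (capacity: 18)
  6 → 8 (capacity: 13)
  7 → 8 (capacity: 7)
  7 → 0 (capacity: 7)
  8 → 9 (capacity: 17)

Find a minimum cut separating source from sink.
Min cut value = 5, edges: (5,6)

Min cut value: 5
Partition: S = [0, 1, 2, 3, 4, 5], T = [6, 7, 8, 9]
Cut edges: (5,6)

By max-flow min-cut theorem, max flow = min cut = 5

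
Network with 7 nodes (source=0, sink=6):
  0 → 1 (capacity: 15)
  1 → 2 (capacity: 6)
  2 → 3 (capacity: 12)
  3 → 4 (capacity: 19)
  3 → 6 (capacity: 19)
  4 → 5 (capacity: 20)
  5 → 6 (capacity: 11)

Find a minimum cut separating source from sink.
Min cut value = 6, edges: (1,2)

Min cut value: 6
Partition: S = [0, 1], T = [2, 3, 4, 5, 6]
Cut edges: (1,2)

By max-flow min-cut theorem, max flow = min cut = 6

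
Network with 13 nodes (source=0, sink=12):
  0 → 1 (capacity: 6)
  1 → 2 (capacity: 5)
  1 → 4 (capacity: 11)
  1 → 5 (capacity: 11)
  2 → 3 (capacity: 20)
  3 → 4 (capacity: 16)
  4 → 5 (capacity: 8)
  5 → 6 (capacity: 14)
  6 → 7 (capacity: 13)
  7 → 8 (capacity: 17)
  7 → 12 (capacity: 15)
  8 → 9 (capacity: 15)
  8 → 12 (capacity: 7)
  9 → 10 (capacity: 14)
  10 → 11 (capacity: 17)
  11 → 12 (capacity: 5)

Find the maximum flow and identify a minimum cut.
Max flow = 6, Min cut edges: (0,1)

Maximum flow: 6
Minimum cut: (0,1)
Partition: S = [0], T = [1, 2, 3, 4, 5, 6, 7, 8, 9, 10, 11, 12]

Max-flow min-cut theorem verified: both equal 6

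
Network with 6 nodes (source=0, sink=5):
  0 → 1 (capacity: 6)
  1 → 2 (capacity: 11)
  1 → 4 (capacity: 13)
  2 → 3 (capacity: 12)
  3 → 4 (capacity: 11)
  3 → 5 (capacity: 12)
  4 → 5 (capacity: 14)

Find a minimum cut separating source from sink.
Min cut value = 6, edges: (0,1)

Min cut value: 6
Partition: S = [0], T = [1, 2, 3, 4, 5]
Cut edges: (0,1)

By max-flow min-cut theorem, max flow = min cut = 6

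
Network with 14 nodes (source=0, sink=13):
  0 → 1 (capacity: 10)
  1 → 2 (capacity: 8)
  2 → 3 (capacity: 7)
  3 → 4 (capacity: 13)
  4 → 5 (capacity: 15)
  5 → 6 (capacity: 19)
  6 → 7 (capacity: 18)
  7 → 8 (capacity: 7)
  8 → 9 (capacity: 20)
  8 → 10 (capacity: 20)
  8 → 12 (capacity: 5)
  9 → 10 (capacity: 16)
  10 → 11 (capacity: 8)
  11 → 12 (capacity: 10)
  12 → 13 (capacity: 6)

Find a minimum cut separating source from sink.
Min cut value = 6, edges: (12,13)

Min cut value: 6
Partition: S = [0, 1, 2, 3, 4, 5, 6, 7, 8, 9, 10, 11, 12], T = [13]
Cut edges: (12,13)

By max-flow min-cut theorem, max flow = min cut = 6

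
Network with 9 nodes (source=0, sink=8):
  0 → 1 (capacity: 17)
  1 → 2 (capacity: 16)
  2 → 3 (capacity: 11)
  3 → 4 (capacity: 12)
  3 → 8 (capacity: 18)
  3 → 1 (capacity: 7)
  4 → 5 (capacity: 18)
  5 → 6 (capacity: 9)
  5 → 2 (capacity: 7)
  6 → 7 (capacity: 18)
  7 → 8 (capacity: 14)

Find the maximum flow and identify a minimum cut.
Max flow = 11, Min cut edges: (2,3)

Maximum flow: 11
Minimum cut: (2,3)
Partition: S = [0, 1, 2], T = [3, 4, 5, 6, 7, 8]

Max-flow min-cut theorem verified: both equal 11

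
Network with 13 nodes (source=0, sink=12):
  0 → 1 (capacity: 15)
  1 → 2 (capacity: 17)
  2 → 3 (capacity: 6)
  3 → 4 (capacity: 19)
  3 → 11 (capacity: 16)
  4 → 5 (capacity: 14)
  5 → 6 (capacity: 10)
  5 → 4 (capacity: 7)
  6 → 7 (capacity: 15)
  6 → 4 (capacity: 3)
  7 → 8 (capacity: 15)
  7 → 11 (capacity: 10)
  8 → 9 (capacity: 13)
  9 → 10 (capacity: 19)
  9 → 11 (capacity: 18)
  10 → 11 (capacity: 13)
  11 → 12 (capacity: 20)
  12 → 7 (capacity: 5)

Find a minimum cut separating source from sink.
Min cut value = 6, edges: (2,3)

Min cut value: 6
Partition: S = [0, 1, 2], T = [3, 4, 5, 6, 7, 8, 9, 10, 11, 12]
Cut edges: (2,3)

By max-flow min-cut theorem, max flow = min cut = 6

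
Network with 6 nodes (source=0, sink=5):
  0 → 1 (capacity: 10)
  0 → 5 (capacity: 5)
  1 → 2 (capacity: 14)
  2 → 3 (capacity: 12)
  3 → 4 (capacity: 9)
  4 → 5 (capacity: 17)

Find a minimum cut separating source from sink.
Min cut value = 14, edges: (0,5), (3,4)

Min cut value: 14
Partition: S = [0, 1, 2, 3], T = [4, 5]
Cut edges: (0,5), (3,4)

By max-flow min-cut theorem, max flow = min cut = 14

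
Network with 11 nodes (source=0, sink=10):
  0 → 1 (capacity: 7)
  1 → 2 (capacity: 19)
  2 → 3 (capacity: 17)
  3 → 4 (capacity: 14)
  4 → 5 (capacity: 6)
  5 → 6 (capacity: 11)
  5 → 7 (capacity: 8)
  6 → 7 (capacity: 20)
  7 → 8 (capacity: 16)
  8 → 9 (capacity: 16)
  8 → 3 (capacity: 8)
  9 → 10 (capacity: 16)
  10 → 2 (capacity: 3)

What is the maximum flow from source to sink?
Maximum flow = 6

Max flow: 6

Flow assignment:
  0 → 1: 6/7
  1 → 2: 6/19
  2 → 3: 6/17
  3 → 4: 6/14
  4 → 5: 6/6
  5 → 7: 6/8
  7 → 8: 6/16
  8 → 9: 6/16
  9 → 10: 6/16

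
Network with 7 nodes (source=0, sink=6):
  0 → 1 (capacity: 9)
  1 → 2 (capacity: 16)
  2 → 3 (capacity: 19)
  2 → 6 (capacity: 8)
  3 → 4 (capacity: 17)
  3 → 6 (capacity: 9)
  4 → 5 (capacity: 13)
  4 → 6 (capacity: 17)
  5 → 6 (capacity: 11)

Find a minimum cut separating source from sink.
Min cut value = 9, edges: (0,1)

Min cut value: 9
Partition: S = [0], T = [1, 2, 3, 4, 5, 6]
Cut edges: (0,1)

By max-flow min-cut theorem, max flow = min cut = 9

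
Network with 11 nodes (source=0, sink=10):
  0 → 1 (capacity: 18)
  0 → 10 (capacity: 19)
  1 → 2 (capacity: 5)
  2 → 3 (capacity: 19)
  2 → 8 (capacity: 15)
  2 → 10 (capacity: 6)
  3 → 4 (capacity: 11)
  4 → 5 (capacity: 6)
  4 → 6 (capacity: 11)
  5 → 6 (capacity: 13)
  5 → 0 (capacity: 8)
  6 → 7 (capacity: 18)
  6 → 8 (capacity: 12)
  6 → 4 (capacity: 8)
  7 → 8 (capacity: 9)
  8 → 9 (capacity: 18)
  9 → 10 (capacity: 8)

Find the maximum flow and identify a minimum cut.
Max flow = 24, Min cut edges: (0,10), (1,2)

Maximum flow: 24
Minimum cut: (0,10), (1,2)
Partition: S = [0, 1], T = [2, 3, 4, 5, 6, 7, 8, 9, 10]

Max-flow min-cut theorem verified: both equal 24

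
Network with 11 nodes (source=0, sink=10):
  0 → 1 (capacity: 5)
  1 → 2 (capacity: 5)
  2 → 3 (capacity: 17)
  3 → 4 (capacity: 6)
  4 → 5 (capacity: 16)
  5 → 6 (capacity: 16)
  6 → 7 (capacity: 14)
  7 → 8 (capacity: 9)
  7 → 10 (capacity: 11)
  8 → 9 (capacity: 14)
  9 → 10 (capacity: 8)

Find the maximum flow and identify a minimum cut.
Max flow = 5, Min cut edges: (1,2)

Maximum flow: 5
Minimum cut: (1,2)
Partition: S = [0, 1], T = [2, 3, 4, 5, 6, 7, 8, 9, 10]

Max-flow min-cut theorem verified: both equal 5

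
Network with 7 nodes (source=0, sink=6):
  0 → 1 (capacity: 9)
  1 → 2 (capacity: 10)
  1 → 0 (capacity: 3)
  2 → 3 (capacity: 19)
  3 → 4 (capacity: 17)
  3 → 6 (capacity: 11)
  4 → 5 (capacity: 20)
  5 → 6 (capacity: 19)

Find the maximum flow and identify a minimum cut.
Max flow = 9, Min cut edges: (0,1)

Maximum flow: 9
Minimum cut: (0,1)
Partition: S = [0], T = [1, 2, 3, 4, 5, 6]

Max-flow min-cut theorem verified: both equal 9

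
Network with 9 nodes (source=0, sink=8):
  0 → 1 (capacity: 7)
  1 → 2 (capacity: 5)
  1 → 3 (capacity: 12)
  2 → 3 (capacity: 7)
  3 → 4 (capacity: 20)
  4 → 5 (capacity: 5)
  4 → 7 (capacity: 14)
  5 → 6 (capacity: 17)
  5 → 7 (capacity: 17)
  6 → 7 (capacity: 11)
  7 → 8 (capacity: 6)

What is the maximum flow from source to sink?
Maximum flow = 6

Max flow: 6

Flow assignment:
  0 → 1: 6/7
  1 → 3: 6/12
  3 → 4: 6/20
  4 → 7: 6/14
  7 → 8: 6/6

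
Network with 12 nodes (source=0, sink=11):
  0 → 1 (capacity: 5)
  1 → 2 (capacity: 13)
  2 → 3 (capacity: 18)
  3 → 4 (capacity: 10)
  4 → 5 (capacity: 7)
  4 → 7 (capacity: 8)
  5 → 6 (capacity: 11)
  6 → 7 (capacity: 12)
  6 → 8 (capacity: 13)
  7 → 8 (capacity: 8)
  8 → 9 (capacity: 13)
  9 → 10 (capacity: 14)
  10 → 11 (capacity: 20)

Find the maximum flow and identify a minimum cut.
Max flow = 5, Min cut edges: (0,1)

Maximum flow: 5
Minimum cut: (0,1)
Partition: S = [0], T = [1, 2, 3, 4, 5, 6, 7, 8, 9, 10, 11]

Max-flow min-cut theorem verified: both equal 5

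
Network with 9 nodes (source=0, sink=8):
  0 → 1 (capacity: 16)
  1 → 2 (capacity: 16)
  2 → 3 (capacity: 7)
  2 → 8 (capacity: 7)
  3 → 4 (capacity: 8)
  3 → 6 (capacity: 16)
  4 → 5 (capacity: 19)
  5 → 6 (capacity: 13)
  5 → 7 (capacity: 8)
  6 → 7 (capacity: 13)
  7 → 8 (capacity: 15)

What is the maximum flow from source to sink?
Maximum flow = 14

Max flow: 14

Flow assignment:
  0 → 1: 14/16
  1 → 2: 14/16
  2 → 3: 7/7
  2 → 8: 7/7
  3 → 6: 7/16
  6 → 7: 7/13
  7 → 8: 7/15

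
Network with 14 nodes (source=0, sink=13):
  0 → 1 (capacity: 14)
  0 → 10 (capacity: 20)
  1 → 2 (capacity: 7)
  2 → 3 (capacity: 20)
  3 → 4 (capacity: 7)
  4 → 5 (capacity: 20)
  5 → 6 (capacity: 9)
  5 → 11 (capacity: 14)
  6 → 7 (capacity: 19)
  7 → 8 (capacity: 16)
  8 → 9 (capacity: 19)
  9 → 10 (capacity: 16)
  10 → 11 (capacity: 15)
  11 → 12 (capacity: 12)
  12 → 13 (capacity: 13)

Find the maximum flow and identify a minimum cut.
Max flow = 12, Min cut edges: (11,12)

Maximum flow: 12
Minimum cut: (11,12)
Partition: S = [0, 1, 2, 3, 4, 5, 6, 7, 8, 9, 10, 11], T = [12, 13]

Max-flow min-cut theorem verified: both equal 12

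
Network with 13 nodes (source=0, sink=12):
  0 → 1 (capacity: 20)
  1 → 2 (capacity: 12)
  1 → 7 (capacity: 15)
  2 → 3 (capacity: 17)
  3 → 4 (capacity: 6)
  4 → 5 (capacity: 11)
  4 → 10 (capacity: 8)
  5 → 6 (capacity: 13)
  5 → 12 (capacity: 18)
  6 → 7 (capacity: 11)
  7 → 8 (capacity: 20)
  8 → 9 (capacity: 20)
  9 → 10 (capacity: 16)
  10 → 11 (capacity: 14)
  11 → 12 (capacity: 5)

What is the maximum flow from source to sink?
Maximum flow = 11

Max flow: 11

Flow assignment:
  0 → 1: 11/20
  1 → 2: 6/12
  1 → 7: 5/15
  2 → 3: 6/17
  3 → 4: 6/6
  4 → 5: 6/11
  5 → 12: 6/18
  7 → 8: 5/20
  8 → 9: 5/20
  9 → 10: 5/16
  10 → 11: 5/14
  11 → 12: 5/5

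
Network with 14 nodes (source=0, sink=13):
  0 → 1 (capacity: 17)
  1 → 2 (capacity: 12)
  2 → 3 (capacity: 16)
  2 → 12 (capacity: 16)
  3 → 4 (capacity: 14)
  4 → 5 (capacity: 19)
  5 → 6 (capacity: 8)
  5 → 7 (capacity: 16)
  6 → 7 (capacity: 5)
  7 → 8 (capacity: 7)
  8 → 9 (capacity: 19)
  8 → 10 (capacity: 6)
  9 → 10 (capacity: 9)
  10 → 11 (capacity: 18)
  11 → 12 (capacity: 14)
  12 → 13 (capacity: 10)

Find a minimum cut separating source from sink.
Min cut value = 10, edges: (12,13)

Min cut value: 10
Partition: S = [0, 1, 2, 3, 4, 5, 6, 7, 8, 9, 10, 11, 12], T = [13]
Cut edges: (12,13)

By max-flow min-cut theorem, max flow = min cut = 10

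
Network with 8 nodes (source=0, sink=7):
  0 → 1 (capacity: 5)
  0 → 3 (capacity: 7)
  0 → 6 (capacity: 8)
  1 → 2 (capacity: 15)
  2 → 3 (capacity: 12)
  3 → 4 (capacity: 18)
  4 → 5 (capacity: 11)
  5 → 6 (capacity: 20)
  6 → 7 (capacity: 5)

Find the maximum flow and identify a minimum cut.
Max flow = 5, Min cut edges: (6,7)

Maximum flow: 5
Minimum cut: (6,7)
Partition: S = [0, 1, 2, 3, 4, 5, 6], T = [7]

Max-flow min-cut theorem verified: both equal 5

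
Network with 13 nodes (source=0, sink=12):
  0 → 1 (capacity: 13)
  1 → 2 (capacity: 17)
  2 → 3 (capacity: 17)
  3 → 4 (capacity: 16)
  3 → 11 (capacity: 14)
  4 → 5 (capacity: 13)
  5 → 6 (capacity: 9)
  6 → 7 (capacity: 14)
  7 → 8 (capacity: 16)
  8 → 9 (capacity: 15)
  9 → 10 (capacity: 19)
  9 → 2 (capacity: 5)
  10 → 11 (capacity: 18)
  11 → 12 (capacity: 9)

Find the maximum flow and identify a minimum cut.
Max flow = 9, Min cut edges: (11,12)

Maximum flow: 9
Minimum cut: (11,12)
Partition: S = [0, 1, 2, 3, 4, 5, 6, 7, 8, 9, 10, 11], T = [12]

Max-flow min-cut theorem verified: both equal 9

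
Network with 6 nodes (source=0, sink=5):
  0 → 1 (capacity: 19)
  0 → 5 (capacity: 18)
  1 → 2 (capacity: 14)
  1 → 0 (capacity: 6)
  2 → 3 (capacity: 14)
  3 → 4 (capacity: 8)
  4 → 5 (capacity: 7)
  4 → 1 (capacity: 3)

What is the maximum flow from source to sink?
Maximum flow = 25

Max flow: 25

Flow assignment:
  0 → 1: 7/19
  0 → 5: 18/18
  1 → 2: 8/14
  2 → 3: 8/14
  3 → 4: 8/8
  4 → 5: 7/7
  4 → 1: 1/3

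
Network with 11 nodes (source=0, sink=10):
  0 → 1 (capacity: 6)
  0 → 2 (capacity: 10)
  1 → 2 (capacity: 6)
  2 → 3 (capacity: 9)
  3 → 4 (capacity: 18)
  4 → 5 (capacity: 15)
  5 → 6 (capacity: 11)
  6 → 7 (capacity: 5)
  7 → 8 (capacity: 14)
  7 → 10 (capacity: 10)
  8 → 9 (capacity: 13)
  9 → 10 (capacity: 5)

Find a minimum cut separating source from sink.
Min cut value = 5, edges: (6,7)

Min cut value: 5
Partition: S = [0, 1, 2, 3, 4, 5, 6], T = [7, 8, 9, 10]
Cut edges: (6,7)

By max-flow min-cut theorem, max flow = min cut = 5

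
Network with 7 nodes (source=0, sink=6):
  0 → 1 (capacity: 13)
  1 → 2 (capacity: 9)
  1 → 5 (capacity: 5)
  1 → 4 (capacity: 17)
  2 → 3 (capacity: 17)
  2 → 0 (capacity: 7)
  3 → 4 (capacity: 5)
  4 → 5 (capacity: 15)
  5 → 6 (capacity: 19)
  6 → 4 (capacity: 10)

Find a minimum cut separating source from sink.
Min cut value = 13, edges: (0,1)

Min cut value: 13
Partition: S = [0], T = [1, 2, 3, 4, 5, 6]
Cut edges: (0,1)

By max-flow min-cut theorem, max flow = min cut = 13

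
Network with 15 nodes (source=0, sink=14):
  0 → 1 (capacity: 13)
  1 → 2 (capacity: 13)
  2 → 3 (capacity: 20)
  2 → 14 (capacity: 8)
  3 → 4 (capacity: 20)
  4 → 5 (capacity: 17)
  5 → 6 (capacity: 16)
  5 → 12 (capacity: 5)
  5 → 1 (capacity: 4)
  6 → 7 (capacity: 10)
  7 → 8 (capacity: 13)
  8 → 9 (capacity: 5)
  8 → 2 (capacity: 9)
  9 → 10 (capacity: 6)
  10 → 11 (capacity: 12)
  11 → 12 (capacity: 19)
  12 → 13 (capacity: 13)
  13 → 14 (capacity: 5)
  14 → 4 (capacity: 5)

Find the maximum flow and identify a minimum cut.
Max flow = 13, Min cut edges: (2,14), (13,14)

Maximum flow: 13
Minimum cut: (2,14), (13,14)
Partition: S = [0, 1, 2, 3, 4, 5, 6, 7, 8, 9, 10, 11, 12, 13], T = [14]

Max-flow min-cut theorem verified: both equal 13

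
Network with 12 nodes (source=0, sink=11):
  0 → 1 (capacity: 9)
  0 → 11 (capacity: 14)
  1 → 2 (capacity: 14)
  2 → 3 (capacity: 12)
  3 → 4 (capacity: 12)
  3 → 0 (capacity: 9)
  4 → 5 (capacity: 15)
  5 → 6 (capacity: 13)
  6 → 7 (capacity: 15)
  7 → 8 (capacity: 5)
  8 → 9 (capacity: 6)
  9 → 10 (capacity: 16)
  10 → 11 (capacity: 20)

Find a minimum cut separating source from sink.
Min cut value = 19, edges: (0,11), (7,8)

Min cut value: 19
Partition: S = [0, 1, 2, 3, 4, 5, 6, 7], T = [8, 9, 10, 11]
Cut edges: (0,11), (7,8)

By max-flow min-cut theorem, max flow = min cut = 19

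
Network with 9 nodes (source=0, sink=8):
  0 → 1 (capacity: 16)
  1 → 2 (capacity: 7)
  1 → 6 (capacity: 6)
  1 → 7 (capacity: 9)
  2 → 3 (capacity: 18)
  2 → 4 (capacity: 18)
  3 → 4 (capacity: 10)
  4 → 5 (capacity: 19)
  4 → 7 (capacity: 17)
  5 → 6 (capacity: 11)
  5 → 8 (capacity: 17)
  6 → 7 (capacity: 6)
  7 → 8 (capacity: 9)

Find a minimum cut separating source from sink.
Min cut value = 16, edges: (1,2), (7,8)

Min cut value: 16
Partition: S = [0, 1, 6, 7], T = [2, 3, 4, 5, 8]
Cut edges: (1,2), (7,8)

By max-flow min-cut theorem, max flow = min cut = 16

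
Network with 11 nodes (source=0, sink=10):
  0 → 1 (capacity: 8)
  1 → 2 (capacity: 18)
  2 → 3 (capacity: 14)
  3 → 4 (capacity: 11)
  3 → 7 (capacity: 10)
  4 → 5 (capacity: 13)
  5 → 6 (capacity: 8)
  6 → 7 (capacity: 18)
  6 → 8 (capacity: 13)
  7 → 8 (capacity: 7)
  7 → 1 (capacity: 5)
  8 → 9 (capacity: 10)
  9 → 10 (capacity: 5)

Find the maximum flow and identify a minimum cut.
Max flow = 5, Min cut edges: (9,10)

Maximum flow: 5
Minimum cut: (9,10)
Partition: S = [0, 1, 2, 3, 4, 5, 6, 7, 8, 9], T = [10]

Max-flow min-cut theorem verified: both equal 5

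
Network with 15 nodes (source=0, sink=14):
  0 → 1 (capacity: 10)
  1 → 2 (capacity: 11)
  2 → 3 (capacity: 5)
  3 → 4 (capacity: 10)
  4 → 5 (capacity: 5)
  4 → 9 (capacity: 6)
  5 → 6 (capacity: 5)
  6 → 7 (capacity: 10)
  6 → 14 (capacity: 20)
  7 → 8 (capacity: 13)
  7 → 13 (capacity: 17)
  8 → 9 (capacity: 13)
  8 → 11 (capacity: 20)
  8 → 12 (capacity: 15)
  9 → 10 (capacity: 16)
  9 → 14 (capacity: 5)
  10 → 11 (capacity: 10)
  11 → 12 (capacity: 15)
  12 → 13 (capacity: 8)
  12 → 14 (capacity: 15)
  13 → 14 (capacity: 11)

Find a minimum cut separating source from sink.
Min cut value = 5, edges: (2,3)

Min cut value: 5
Partition: S = [0, 1, 2], T = [3, 4, 5, 6, 7, 8, 9, 10, 11, 12, 13, 14]
Cut edges: (2,3)

By max-flow min-cut theorem, max flow = min cut = 5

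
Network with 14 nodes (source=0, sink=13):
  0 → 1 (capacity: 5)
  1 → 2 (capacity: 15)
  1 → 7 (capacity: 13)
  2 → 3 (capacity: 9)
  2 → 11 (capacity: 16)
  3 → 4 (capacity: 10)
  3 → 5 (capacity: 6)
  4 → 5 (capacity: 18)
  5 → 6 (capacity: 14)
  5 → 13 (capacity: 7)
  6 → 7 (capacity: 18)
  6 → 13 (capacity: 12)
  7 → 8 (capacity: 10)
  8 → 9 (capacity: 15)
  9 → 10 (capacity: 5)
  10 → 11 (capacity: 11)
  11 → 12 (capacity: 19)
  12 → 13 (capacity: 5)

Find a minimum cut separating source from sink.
Min cut value = 5, edges: (0,1)

Min cut value: 5
Partition: S = [0], T = [1, 2, 3, 4, 5, 6, 7, 8, 9, 10, 11, 12, 13]
Cut edges: (0,1)

By max-flow min-cut theorem, max flow = min cut = 5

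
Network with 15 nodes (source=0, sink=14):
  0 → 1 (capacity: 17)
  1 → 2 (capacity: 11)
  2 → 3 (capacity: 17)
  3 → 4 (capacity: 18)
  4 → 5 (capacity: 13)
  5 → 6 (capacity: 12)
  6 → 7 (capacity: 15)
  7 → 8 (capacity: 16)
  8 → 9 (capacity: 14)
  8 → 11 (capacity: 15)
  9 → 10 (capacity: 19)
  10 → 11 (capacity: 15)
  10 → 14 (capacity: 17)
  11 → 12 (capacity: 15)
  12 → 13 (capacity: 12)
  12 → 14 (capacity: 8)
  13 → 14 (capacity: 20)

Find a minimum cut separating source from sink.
Min cut value = 11, edges: (1,2)

Min cut value: 11
Partition: S = [0, 1], T = [2, 3, 4, 5, 6, 7, 8, 9, 10, 11, 12, 13, 14]
Cut edges: (1,2)

By max-flow min-cut theorem, max flow = min cut = 11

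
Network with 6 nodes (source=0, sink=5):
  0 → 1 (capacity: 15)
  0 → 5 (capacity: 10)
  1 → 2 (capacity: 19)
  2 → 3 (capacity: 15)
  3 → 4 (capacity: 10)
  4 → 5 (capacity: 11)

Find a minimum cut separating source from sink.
Min cut value = 20, edges: (0,5), (3,4)

Min cut value: 20
Partition: S = [0, 1, 2, 3], T = [4, 5]
Cut edges: (0,5), (3,4)

By max-flow min-cut theorem, max flow = min cut = 20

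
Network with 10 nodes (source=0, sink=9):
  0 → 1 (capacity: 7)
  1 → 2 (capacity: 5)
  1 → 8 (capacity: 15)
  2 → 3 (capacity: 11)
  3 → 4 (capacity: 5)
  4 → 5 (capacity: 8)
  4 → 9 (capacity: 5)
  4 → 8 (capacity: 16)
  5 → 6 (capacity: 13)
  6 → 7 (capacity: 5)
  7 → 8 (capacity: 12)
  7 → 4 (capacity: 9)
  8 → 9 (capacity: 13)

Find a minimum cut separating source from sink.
Min cut value = 7, edges: (0,1)

Min cut value: 7
Partition: S = [0], T = [1, 2, 3, 4, 5, 6, 7, 8, 9]
Cut edges: (0,1)

By max-flow min-cut theorem, max flow = min cut = 7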